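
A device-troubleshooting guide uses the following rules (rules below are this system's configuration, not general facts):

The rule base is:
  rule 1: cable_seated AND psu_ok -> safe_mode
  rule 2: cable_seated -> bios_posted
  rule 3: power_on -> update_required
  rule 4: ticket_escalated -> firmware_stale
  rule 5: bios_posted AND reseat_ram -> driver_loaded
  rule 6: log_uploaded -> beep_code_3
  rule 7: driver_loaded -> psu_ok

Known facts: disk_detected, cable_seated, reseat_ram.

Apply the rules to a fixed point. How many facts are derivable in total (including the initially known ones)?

Round 1 fires rule 2, giving bios_posted.
Round 2 fires rule 5, giving driver_loaded.
Round 3 fires rule 7, giving psu_ok.
Round 4 fires rule 1, giving safe_mode.
Closure: {bios_posted, cable_seated, disk_detected, driver_loaded, psu_ok, reseat_ram, safe_mode} — 7 facts.

7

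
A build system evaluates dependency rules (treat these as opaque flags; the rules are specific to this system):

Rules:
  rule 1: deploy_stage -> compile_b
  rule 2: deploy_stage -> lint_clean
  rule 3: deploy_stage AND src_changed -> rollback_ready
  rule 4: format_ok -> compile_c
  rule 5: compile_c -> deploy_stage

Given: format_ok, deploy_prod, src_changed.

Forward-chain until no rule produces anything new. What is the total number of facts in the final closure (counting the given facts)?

8

[1] rule 4 [format_ok -> compile_c]. ⇒ new: compile_c.
[2] rule 5 [compile_c -> deploy_stage]. ⇒ new: deploy_stage.
[3] rule 1 [deploy_stage -> compile_b]; rule 2 [deploy_stage -> lint_clean]; rule 3 [deploy_stage AND src_changed -> rollback_ready]. ⇒ new: compile_b, lint_clean, rollback_ready.
Closure: {compile_b, compile_c, deploy_prod, deploy_stage, format_ok, lint_clean, rollback_ready, src_changed} — 8 facts.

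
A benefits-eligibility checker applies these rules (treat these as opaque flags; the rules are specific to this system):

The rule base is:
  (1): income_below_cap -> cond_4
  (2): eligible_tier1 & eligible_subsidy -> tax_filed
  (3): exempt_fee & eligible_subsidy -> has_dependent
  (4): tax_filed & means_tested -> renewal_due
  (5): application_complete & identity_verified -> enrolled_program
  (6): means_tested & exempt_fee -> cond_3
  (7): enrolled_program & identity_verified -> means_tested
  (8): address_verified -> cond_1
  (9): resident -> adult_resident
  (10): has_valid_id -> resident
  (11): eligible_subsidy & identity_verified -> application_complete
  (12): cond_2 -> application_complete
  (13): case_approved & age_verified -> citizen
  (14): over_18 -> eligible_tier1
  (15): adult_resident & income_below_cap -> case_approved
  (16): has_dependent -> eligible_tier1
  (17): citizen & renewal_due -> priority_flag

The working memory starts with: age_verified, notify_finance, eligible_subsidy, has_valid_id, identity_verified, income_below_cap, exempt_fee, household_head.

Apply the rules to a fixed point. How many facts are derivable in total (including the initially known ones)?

Round 1: (1) [income_below_cap -> cond_4]; (3) [exempt_fee & eligible_subsidy -> has_dependent]; (10) [has_valid_id -> resident]; (11) [eligible_subsidy & identity_verified -> application_complete]. New: cond_4, has_dependent, resident, application_complete.
Round 2: (5) [application_complete & identity_verified -> enrolled_program]; (9) [resident -> adult_resident]; (16) [has_dependent -> eligible_tier1]. New: enrolled_program, adult_resident, eligible_tier1.
Round 3: (2) [eligible_tier1 & eligible_subsidy -> tax_filed]; (7) [enrolled_program & identity_verified -> means_tested]; (15) [adult_resident & income_below_cap -> case_approved]. New: tax_filed, means_tested, case_approved.
Round 4: (4) [tax_filed & means_tested -> renewal_due]; (6) [means_tested & exempt_fee -> cond_3]; (13) [case_approved & age_verified -> citizen]. New: renewal_due, cond_3, citizen.
Round 5: (17) [citizen & renewal_due -> priority_flag]. New: priority_flag.
Closure: {adult_resident, age_verified, application_complete, case_approved, citizen, cond_3, cond_4, eligible_subsidy, eligible_tier1, enrolled_program, exempt_fee, has_dependent, has_valid_id, household_head, identity_verified, income_below_cap, means_tested, notify_finance, priority_flag, renewal_due, resident, tax_filed} — 22 facts.

22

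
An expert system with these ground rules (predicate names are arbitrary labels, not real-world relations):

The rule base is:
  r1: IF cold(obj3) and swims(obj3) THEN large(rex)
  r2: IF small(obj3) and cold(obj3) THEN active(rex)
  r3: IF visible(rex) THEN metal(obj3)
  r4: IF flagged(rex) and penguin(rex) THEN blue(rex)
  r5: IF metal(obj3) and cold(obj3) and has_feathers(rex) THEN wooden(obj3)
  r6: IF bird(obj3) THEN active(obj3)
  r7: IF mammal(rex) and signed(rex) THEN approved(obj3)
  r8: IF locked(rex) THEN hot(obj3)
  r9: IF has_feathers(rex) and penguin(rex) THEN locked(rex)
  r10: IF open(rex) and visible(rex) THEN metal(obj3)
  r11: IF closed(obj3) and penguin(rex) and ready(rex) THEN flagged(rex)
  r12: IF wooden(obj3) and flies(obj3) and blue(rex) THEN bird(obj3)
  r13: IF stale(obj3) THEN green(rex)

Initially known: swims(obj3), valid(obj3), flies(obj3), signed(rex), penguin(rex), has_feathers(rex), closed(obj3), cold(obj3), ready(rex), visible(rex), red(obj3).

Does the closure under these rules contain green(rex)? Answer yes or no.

no

Round 1: r1 [IF cold(obj3) and swims(obj3) THEN large(rex)]; r3 [IF visible(rex) THEN metal(obj3)]; r9 [IF has_feathers(rex) and penguin(rex) THEN locked(rex)]; r11 [IF closed(obj3) and penguin(rex) and ready(rex) THEN flagged(rex)]. Adds large(rex), metal(obj3), locked(rex), flagged(rex).
Round 2: r4 [IF flagged(rex) and penguin(rex) THEN blue(rex)]; r5 [IF metal(obj3) and cold(obj3) and has_feathers(rex) THEN wooden(obj3)]; r8 [IF locked(rex) THEN hot(obj3)]. Adds blue(rex), wooden(obj3), hot(obj3).
Round 3: r12 [IF wooden(obj3) and flies(obj3) and blue(rex) THEN bird(obj3)]. Adds bird(obj3).
Round 4: r6 [IF bird(obj3) THEN active(obj3)]. Adds active(obj3).
Fixed point reached. green(rex) is concluded only by r13; r13 needs stale(obj3) (never derived).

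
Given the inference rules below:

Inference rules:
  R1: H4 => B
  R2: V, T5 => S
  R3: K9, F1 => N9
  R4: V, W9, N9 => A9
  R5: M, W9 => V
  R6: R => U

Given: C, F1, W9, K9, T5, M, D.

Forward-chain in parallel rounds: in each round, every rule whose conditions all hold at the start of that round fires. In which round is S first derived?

2

Round 1: R3 [K9, F1 => N9]; R5 [M, W9 => V]. New: N9, V.
Round 2: R2 [V, T5 => S]; R4 [V, W9, N9 => A9]. New: S, A9.
S first appears in round 2.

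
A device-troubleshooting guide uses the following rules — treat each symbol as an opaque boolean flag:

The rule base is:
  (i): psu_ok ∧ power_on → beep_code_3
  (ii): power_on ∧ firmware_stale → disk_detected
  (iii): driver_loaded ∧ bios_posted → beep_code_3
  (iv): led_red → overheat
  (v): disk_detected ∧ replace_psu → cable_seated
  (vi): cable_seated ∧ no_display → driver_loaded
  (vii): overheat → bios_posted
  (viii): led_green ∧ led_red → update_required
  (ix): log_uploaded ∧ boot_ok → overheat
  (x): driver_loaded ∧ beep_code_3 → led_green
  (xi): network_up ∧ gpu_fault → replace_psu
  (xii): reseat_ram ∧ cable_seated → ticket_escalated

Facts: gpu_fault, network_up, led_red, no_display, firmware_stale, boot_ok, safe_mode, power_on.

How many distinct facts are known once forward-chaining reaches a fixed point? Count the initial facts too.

17

Round 1 — (ii), (iv), (xi), derive disk_detected, overheat, replace_psu.
Round 2 — (v), (vii), derive cable_seated, bios_posted.
Round 3 — (vi), derive driver_loaded.
Round 4 — (iii), derive beep_code_3.
Round 5 — (x), derive led_green.
Round 6 — (viii), derive update_required.
Closure: {beep_code_3, bios_posted, boot_ok, cable_seated, disk_detected, driver_loaded, firmware_stale, gpu_fault, led_green, led_red, network_up, no_display, overheat, power_on, replace_psu, safe_mode, update_required} — 17 facts.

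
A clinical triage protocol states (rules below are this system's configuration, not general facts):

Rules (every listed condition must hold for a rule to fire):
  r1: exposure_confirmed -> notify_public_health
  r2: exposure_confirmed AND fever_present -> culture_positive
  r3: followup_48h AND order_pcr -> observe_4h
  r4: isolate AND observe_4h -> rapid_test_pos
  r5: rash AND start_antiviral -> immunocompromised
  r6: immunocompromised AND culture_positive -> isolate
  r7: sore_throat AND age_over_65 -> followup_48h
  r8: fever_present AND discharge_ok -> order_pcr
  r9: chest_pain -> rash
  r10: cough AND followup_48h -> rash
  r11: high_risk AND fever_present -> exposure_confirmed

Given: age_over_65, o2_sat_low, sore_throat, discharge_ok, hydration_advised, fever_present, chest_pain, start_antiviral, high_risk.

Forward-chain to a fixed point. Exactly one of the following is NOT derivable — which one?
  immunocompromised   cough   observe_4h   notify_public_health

cough

[1] r7 [sore_throat AND age_over_65 -> followup_48h]; r8 [fever_present AND discharge_ok -> order_pcr]; r9 [chest_pain -> rash]; r11 [high_risk AND fever_present -> exposure_confirmed]. ⇒ new: followup_48h, order_pcr, rash, exposure_confirmed.
[2] r1 [exposure_confirmed -> notify_public_health]; r2 [exposure_confirmed AND fever_present -> culture_positive]; r3 [followup_48h AND order_pcr -> observe_4h]; r5 [rash AND start_antiviral -> immunocompromised]. ⇒ new: notify_public_health, culture_positive, observe_4h, immunocompromised.
[3] r6 [immunocompromised AND culture_positive -> isolate]. ⇒ new: isolate.
[4] r4 [isolate AND observe_4h -> rapid_test_pos]. ⇒ new: rapid_test_pos.
Derived: observe_4h (round 2), notify_public_health (round 2), immunocompromised (round 2). cough never appears in any round.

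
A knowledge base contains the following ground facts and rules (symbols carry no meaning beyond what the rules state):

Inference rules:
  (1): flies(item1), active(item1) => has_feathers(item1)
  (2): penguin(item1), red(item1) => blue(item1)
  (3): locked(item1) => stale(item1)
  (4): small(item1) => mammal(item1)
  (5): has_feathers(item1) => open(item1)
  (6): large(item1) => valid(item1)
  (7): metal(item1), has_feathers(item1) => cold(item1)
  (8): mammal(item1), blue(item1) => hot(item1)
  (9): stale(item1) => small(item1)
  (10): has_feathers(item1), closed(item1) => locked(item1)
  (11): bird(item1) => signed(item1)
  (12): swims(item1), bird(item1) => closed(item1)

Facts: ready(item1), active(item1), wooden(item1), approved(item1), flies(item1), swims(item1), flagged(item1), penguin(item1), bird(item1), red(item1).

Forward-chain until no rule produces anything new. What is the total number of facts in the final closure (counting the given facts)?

20

Round 1 fires (1), (2), (11), (12), giving has_feathers(item1), blue(item1), signed(item1), closed(item1).
Round 2 fires (5), (10), giving open(item1), locked(item1).
Round 3 fires (3), giving stale(item1).
Round 4 fires (9), giving small(item1).
Round 5 fires (4), giving mammal(item1).
Round 6 fires (8), giving hot(item1).
Closure: {active(item1), approved(item1), bird(item1), blue(item1), closed(item1), flagged(item1), flies(item1), has_feathers(item1), hot(item1), locked(item1), mammal(item1), open(item1), penguin(item1), ready(item1), red(item1), signed(item1), small(item1), stale(item1), swims(item1), wooden(item1)} — 20 facts.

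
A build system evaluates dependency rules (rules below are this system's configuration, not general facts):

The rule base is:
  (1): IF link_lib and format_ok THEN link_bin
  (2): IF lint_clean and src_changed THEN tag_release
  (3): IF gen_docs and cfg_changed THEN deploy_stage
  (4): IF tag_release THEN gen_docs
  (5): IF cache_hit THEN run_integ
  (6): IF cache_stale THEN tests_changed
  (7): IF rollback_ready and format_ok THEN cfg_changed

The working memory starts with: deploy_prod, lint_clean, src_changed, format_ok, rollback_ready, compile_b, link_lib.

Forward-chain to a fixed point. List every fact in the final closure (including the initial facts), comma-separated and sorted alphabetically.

cfg_changed, compile_b, deploy_prod, deploy_stage, format_ok, gen_docs, link_bin, link_lib, lint_clean, rollback_ready, src_changed, tag_release

[1] (1) [IF link_lib and format_ok THEN link_bin]; (2) [IF lint_clean and src_changed THEN tag_release]; (7) [IF rollback_ready and format_ok THEN cfg_changed]. ⇒ new: link_bin, tag_release, cfg_changed.
[2] (4) [IF tag_release THEN gen_docs]. ⇒ new: gen_docs.
[3] (3) [IF gen_docs and cfg_changed THEN deploy_stage]. ⇒ new: deploy_stage.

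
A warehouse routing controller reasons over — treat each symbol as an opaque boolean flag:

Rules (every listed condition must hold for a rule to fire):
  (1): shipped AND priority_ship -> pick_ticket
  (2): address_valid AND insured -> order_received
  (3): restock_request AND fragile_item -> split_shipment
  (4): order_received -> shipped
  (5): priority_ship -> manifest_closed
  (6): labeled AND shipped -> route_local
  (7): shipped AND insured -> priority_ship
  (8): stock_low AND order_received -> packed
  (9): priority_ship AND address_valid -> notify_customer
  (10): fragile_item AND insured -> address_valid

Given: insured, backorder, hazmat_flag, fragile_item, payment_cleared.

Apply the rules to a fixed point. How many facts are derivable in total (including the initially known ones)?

Round 1 — (10), derive address_valid.
Round 2 — (2), derive order_received.
Round 3 — (4), derive shipped.
Round 4 — (7), derive priority_ship.
Round 5 — (1), (5), (9), derive pick_ticket, manifest_closed, notify_customer.
Closure: {address_valid, backorder, fragile_item, hazmat_flag, insured, manifest_closed, notify_customer, order_received, payment_cleared, pick_ticket, priority_ship, shipped} — 12 facts.

12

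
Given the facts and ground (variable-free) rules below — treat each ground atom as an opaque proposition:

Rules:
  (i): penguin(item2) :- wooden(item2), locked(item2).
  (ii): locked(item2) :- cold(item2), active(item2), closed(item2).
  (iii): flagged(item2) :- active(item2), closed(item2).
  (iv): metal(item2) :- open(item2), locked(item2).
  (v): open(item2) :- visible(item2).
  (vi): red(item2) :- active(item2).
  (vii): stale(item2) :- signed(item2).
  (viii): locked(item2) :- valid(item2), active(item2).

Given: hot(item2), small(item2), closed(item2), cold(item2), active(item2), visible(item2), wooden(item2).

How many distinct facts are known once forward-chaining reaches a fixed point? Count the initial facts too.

13

[1] (ii) [locked(item2) :- cold(item2), active(item2), closed(item2).]; (iii) [flagged(item2) :- active(item2), closed(item2).]; (v) [open(item2) :- visible(item2).]; (vi) [red(item2) :- active(item2).]. ⇒ new: locked(item2), flagged(item2), open(item2), red(item2).
[2] (i) [penguin(item2) :- wooden(item2), locked(item2).]; (iv) [metal(item2) :- open(item2), locked(item2).]. ⇒ new: penguin(item2), metal(item2).
Closure: {active(item2), closed(item2), cold(item2), flagged(item2), hot(item2), locked(item2), metal(item2), open(item2), penguin(item2), red(item2), small(item2), visible(item2), wooden(item2)} — 13 facts.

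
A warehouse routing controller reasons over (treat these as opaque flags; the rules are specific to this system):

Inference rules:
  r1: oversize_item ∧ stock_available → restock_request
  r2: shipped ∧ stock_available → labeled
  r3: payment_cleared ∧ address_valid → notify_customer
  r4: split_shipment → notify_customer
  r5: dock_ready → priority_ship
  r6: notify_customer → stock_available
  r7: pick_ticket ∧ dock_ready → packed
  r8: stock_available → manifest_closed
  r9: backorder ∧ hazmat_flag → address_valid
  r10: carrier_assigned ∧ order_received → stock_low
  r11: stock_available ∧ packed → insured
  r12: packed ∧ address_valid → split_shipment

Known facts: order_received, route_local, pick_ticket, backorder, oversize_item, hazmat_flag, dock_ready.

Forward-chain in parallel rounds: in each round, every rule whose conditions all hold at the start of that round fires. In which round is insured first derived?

5

Round 1: r5 [dock_ready → priority_ship]; r7 [pick_ticket ∧ dock_ready → packed]; r9 [backorder ∧ hazmat_flag → address_valid]. Adds priority_ship, packed, address_valid.
Round 2: r12 [packed ∧ address_valid → split_shipment]. Adds split_shipment.
Round 3: r4 [split_shipment → notify_customer]. Adds notify_customer.
Round 4: r6 [notify_customer → stock_available]. Adds stock_available.
Round 5: r1 [oversize_item ∧ stock_available → restock_request]; r8 [stock_available → manifest_closed]; r11 [stock_available ∧ packed → insured]. Adds restock_request, manifest_closed, insured.
insured first appears in round 5.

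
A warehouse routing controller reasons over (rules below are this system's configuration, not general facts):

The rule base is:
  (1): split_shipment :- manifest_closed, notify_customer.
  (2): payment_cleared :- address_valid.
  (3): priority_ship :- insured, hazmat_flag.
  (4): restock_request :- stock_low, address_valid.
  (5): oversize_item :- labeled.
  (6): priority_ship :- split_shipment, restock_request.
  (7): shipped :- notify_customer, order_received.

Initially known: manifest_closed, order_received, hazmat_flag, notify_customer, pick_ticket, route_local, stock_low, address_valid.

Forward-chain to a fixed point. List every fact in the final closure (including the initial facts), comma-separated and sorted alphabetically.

address_valid, hazmat_flag, manifest_closed, notify_customer, order_received, payment_cleared, pick_ticket, priority_ship, restock_request, route_local, shipped, split_shipment, stock_low

[1] (1) [split_shipment :- manifest_closed, notify_customer.]; (2) [payment_cleared :- address_valid.]; (4) [restock_request :- stock_low, address_valid.]; (7) [shipped :- notify_customer, order_received.]. ⇒ new: split_shipment, payment_cleared, restock_request, shipped.
[2] (6) [priority_ship :- split_shipment, restock_request.]. ⇒ new: priority_ship.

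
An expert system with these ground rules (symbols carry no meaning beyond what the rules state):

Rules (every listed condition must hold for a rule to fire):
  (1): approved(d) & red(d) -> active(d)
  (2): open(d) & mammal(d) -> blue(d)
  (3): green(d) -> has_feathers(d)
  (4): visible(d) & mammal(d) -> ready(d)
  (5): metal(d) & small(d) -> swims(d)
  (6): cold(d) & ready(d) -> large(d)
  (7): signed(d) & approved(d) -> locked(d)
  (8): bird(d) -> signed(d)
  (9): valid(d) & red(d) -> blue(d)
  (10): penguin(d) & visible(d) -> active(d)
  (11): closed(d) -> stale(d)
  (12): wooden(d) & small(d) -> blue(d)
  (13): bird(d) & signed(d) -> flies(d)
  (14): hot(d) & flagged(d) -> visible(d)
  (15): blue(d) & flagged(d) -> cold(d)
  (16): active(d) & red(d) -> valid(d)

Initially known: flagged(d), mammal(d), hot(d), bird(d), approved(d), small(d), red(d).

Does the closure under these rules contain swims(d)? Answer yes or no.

[1] (1) [approved(d) & red(d) -> active(d)]; (8) [bird(d) -> signed(d)]; (14) [hot(d) & flagged(d) -> visible(d)]. ⇒ new: active(d), signed(d), visible(d).
[2] (4) [visible(d) & mammal(d) -> ready(d)]; (7) [signed(d) & approved(d) -> locked(d)]; (13) [bird(d) & signed(d) -> flies(d)]; (16) [active(d) & red(d) -> valid(d)]. ⇒ new: ready(d), locked(d), flies(d), valid(d).
[3] (9) [valid(d) & red(d) -> blue(d)]. ⇒ new: blue(d).
[4] (15) [blue(d) & flagged(d) -> cold(d)]. ⇒ new: cold(d).
[5] (6) [cold(d) & ready(d) -> large(d)]. ⇒ new: large(d).
Fixed point reached. swims(d) is concluded only by (5); (5) needs metal(d) (never derived).

no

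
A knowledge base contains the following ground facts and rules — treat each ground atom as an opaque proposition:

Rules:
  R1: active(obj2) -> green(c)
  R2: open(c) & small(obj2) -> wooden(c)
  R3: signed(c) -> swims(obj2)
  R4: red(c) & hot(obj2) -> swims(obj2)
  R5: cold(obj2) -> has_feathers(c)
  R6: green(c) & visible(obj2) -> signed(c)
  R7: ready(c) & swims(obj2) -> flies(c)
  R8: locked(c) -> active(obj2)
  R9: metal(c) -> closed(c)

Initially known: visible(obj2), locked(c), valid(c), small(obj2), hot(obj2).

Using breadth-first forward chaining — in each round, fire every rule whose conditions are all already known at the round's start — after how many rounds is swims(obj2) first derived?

Round 1 fires R8, giving active(obj2).
Round 2 fires R1, giving green(c).
Round 3 fires R6, giving signed(c).
Round 4 fires R3, giving swims(obj2).
swims(obj2) first appears in round 4.

4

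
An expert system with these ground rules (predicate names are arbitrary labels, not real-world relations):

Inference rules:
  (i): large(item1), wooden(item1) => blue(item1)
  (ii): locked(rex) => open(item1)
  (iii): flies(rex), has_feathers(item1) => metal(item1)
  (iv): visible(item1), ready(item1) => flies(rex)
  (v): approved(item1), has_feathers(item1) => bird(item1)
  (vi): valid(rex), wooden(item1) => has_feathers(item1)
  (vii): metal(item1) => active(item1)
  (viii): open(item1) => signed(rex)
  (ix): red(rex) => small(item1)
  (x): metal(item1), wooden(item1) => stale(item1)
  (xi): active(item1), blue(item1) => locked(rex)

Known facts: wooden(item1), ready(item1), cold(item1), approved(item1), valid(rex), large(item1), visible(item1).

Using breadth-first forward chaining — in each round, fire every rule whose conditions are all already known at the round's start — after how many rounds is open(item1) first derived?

5

[1] (i) [large(item1), wooden(item1) => blue(item1)]; (iv) [visible(item1), ready(item1) => flies(rex)]; (vi) [valid(rex), wooden(item1) => has_feathers(item1)]. ⇒ new: blue(item1), flies(rex), has_feathers(item1).
[2] (iii) [flies(rex), has_feathers(item1) => metal(item1)]; (v) [approved(item1), has_feathers(item1) => bird(item1)]. ⇒ new: metal(item1), bird(item1).
[3] (vii) [metal(item1) => active(item1)]; (x) [metal(item1), wooden(item1) => stale(item1)]. ⇒ new: active(item1), stale(item1).
[4] (xi) [active(item1), blue(item1) => locked(rex)]. ⇒ new: locked(rex).
[5] (ii) [locked(rex) => open(item1)]. ⇒ new: open(item1).
open(item1) first appears in round 5.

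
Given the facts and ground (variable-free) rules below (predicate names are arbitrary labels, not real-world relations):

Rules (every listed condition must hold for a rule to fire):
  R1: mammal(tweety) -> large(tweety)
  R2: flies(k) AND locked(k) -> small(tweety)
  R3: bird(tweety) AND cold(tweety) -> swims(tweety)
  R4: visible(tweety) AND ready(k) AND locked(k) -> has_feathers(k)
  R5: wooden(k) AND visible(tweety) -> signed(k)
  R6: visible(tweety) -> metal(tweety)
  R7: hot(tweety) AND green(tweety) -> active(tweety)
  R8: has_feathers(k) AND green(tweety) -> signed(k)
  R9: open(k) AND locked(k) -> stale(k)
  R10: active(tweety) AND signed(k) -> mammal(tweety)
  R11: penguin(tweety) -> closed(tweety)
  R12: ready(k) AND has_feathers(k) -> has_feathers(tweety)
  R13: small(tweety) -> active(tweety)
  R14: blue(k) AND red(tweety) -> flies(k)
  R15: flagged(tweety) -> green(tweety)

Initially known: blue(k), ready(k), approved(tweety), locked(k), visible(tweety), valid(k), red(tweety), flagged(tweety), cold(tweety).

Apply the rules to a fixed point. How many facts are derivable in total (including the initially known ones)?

19

Round 1: R4 [visible(tweety) AND ready(k) AND locked(k) -> has_feathers(k)]; R6 [visible(tweety) -> metal(tweety)]; R14 [blue(k) AND red(tweety) -> flies(k)]; R15 [flagged(tweety) -> green(tweety)]. New: has_feathers(k), metal(tweety), flies(k), green(tweety).
Round 2: R2 [flies(k) AND locked(k) -> small(tweety)]; R8 [has_feathers(k) AND green(tweety) -> signed(k)]; R12 [ready(k) AND has_feathers(k) -> has_feathers(tweety)]. New: small(tweety), signed(k), has_feathers(tweety).
Round 3: R13 [small(tweety) -> active(tweety)]. New: active(tweety).
Round 4: R10 [active(tweety) AND signed(k) -> mammal(tweety)]. New: mammal(tweety).
Round 5: R1 [mammal(tweety) -> large(tweety)]. New: large(tweety).
Closure: {active(tweety), approved(tweety), blue(k), cold(tweety), flagged(tweety), flies(k), green(tweety), has_feathers(k), has_feathers(tweety), large(tweety), locked(k), mammal(tweety), metal(tweety), ready(k), red(tweety), signed(k), small(tweety), valid(k), visible(tweety)} — 19 facts.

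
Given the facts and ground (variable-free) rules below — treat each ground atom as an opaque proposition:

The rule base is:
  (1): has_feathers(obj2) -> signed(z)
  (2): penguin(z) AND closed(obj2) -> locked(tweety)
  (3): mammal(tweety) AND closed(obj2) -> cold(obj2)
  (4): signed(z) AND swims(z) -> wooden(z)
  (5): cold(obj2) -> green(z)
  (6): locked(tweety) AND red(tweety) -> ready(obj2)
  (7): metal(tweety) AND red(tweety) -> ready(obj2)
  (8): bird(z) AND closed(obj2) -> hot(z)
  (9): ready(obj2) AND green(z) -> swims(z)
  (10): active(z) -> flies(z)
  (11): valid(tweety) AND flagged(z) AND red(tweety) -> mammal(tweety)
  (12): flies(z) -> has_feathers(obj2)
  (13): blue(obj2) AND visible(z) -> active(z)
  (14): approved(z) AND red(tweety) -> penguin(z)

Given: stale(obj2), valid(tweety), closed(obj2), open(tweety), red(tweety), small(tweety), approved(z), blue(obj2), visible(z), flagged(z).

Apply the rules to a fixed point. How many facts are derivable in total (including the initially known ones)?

22

Round 1: (11) [valid(tweety) AND flagged(z) AND red(tweety) -> mammal(tweety)]; (13) [blue(obj2) AND visible(z) -> active(z)]; (14) [approved(z) AND red(tweety) -> penguin(z)]. New: mammal(tweety), active(z), penguin(z).
Round 2: (2) [penguin(z) AND closed(obj2) -> locked(tweety)]; (3) [mammal(tweety) AND closed(obj2) -> cold(obj2)]; (10) [active(z) -> flies(z)]. New: locked(tweety), cold(obj2), flies(z).
Round 3: (5) [cold(obj2) -> green(z)]; (6) [locked(tweety) AND red(tweety) -> ready(obj2)]; (12) [flies(z) -> has_feathers(obj2)]. New: green(z), ready(obj2), has_feathers(obj2).
Round 4: (1) [has_feathers(obj2) -> signed(z)]; (9) [ready(obj2) AND green(z) -> swims(z)]. New: signed(z), swims(z).
Round 5: (4) [signed(z) AND swims(z) -> wooden(z)]. New: wooden(z).
Closure: {active(z), approved(z), blue(obj2), closed(obj2), cold(obj2), flagged(z), flies(z), green(z), has_feathers(obj2), locked(tweety), mammal(tweety), open(tweety), penguin(z), ready(obj2), red(tweety), signed(z), small(tweety), stale(obj2), swims(z), valid(tweety), visible(z), wooden(z)} — 22 facts.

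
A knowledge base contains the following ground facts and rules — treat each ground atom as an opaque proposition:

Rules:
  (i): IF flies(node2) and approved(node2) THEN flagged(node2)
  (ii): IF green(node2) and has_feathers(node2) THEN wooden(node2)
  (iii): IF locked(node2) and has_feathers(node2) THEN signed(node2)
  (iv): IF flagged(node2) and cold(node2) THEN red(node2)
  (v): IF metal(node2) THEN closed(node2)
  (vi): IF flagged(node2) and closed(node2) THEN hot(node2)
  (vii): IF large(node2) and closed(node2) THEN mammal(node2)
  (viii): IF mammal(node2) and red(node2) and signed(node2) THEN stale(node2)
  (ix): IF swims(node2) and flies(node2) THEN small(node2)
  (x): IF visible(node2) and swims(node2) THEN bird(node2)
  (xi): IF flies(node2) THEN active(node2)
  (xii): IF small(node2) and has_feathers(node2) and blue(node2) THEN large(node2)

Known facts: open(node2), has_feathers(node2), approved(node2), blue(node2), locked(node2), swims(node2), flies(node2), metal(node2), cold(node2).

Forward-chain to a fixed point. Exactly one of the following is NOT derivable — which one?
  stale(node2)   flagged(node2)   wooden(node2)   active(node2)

wooden(node2)

Round 1: (i) [IF flies(node2) and approved(node2) THEN flagged(node2)]; (iii) [IF locked(node2) and has_feathers(node2) THEN signed(node2)]; (v) [IF metal(node2) THEN closed(node2)]; (ix) [IF swims(node2) and flies(node2) THEN small(node2)]; (xi) [IF flies(node2) THEN active(node2)]. New: flagged(node2), signed(node2), closed(node2), small(node2), active(node2).
Round 2: (iv) [IF flagged(node2) and cold(node2) THEN red(node2)]; (vi) [IF flagged(node2) and closed(node2) THEN hot(node2)]; (xii) [IF small(node2) and has_feathers(node2) and blue(node2) THEN large(node2)]. New: red(node2), hot(node2), large(node2).
Round 3: (vii) [IF large(node2) and closed(node2) THEN mammal(node2)]. New: mammal(node2).
Round 4: (viii) [IF mammal(node2) and red(node2) and signed(node2) THEN stale(node2)]. New: stale(node2).
Derived: active(node2) (round 1), stale(node2) (round 4), flagged(node2) (round 1). wooden(node2) never appears in any round.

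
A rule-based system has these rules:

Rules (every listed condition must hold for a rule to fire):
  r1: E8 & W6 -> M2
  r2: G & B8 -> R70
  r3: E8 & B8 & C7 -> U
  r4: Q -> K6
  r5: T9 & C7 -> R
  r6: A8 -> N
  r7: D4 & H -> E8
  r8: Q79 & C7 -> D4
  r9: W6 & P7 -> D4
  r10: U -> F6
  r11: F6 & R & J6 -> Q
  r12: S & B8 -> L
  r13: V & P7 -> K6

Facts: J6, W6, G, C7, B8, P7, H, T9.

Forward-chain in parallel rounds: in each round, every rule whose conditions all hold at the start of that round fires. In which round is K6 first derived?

6

Round 1 — r2, r5, r9, derive R70, R, D4.
Round 2 — r7, derive E8.
Round 3 — r1, r3, derive M2, U.
Round 4 — r10, derive F6.
Round 5 — r11, derive Q.
Round 6 — r4, derive K6.
K6 first appears in round 6.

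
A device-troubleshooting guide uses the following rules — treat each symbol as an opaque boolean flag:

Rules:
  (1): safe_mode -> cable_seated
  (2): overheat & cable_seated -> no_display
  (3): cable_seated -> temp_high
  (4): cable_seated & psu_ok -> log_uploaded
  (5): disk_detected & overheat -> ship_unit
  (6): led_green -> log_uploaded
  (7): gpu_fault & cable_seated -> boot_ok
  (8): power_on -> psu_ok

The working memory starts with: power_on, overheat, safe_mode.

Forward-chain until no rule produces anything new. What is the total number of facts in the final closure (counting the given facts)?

Round 1: (1) [safe_mode -> cable_seated]; (8) [power_on -> psu_ok]. Adds cable_seated, psu_ok.
Round 2: (2) [overheat & cable_seated -> no_display]; (3) [cable_seated -> temp_high]; (4) [cable_seated & psu_ok -> log_uploaded]. Adds no_display, temp_high, log_uploaded.
Closure: {cable_seated, log_uploaded, no_display, overheat, power_on, psu_ok, safe_mode, temp_high} — 8 facts.

8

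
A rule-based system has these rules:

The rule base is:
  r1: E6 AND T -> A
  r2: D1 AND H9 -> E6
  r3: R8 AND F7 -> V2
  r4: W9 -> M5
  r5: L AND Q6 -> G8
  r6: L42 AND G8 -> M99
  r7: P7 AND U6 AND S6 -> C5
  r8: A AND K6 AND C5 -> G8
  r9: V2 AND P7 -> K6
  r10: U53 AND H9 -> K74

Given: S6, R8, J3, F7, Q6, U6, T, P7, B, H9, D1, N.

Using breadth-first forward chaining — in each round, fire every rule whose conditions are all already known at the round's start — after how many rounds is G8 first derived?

[1] r2 [D1 AND H9 -> E6]; r3 [R8 AND F7 -> V2]; r7 [P7 AND U6 AND S6 -> C5]. ⇒ new: E6, V2, C5.
[2] r1 [E6 AND T -> A]; r9 [V2 AND P7 -> K6]. ⇒ new: A, K6.
[3] r8 [A AND K6 AND C5 -> G8]. ⇒ new: G8.
G8 first appears in round 3.

3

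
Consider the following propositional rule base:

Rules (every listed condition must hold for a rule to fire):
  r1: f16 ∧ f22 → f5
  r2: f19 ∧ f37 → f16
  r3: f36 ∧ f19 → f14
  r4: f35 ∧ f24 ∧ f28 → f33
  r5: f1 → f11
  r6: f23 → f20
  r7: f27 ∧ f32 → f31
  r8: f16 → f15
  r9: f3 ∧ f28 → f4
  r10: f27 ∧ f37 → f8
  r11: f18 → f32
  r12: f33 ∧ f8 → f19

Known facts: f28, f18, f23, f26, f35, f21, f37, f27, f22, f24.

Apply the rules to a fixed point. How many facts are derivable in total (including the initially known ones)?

Round 1: r4 [f35 ∧ f24 ∧ f28 → f33]; r6 [f23 → f20]; r10 [f27 ∧ f37 → f8]; r11 [f18 → f32]. Adds f33, f20, f8, f32.
Round 2: r7 [f27 ∧ f32 → f31]; r12 [f33 ∧ f8 → f19]. Adds f31, f19.
Round 3: r2 [f19 ∧ f37 → f16]. Adds f16.
Round 4: r1 [f16 ∧ f22 → f5]; r8 [f16 → f15]. Adds f5, f15.
Closure: {f15, f16, f18, f19, f20, f21, f22, f23, f24, f26, f27, f28, f31, f32, f33, f35, f37, f5, f8} — 19 facts.

19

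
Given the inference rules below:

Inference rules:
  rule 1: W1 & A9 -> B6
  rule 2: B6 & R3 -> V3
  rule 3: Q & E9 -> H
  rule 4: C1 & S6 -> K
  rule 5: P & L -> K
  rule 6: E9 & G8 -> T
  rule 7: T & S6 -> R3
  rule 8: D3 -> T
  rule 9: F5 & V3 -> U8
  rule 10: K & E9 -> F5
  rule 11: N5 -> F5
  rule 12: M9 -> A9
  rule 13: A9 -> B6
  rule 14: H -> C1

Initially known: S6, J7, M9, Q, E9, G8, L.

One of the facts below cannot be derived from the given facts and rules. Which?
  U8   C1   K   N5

Round 1 fires rule 3, rule 6, rule 12, giving H, T, A9.
Round 2 fires rule 7, rule 13, rule 14, giving R3, B6, C1.
Round 3 fires rule 2, rule 4, giving V3, K.
Round 4 fires rule 10, giving F5.
Round 5 fires rule 9, giving U8.
Derived: C1 (round 2), K (round 3), U8 (round 5). N5 never appears in any round.

N5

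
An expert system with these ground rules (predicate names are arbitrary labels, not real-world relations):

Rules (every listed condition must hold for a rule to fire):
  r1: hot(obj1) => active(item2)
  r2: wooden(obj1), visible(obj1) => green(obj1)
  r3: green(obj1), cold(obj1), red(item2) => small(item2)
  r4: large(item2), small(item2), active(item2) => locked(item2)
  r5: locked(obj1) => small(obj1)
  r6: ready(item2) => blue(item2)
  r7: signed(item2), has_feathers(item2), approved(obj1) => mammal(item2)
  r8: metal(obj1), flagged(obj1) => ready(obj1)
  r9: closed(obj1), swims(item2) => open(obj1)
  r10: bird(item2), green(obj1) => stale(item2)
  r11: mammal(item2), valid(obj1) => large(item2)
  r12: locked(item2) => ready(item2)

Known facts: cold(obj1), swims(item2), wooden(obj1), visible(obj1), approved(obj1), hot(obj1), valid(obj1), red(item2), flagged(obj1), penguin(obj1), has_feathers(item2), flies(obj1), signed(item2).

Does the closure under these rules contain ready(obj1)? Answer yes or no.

Round 1 fires r1, r2, r7, giving active(item2), green(obj1), mammal(item2).
Round 2 fires r3, r11, giving small(item2), large(item2).
Round 3 fires r4, giving locked(item2).
Round 4 fires r12, giving ready(item2).
Round 5 fires r6, giving blue(item2).
Fixed point reached. ready(obj1) is concluded only by r8; r8 needs metal(obj1) (never derived).

no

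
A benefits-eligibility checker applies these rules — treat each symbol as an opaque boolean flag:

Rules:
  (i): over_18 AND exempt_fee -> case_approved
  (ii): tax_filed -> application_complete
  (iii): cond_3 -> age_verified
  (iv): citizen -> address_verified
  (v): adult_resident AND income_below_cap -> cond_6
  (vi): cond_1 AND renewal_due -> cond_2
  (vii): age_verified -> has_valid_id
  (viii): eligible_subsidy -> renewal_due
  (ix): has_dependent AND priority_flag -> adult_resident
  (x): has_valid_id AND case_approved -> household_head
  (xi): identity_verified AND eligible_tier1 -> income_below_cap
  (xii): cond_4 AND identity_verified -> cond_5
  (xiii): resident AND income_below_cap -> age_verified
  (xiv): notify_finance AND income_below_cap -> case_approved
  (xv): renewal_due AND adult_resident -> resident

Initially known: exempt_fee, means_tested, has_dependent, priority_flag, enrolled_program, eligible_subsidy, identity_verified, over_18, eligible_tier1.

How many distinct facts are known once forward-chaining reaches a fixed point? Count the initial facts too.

[1] (i) [over_18 AND exempt_fee -> case_approved]; (viii) [eligible_subsidy -> renewal_due]; (ix) [has_dependent AND priority_flag -> adult_resident]; (xi) [identity_verified AND eligible_tier1 -> income_below_cap]. ⇒ new: case_approved, renewal_due, adult_resident, income_below_cap.
[2] (v) [adult_resident AND income_below_cap -> cond_6]; (xv) [renewal_due AND adult_resident -> resident]. ⇒ new: cond_6, resident.
[3] (xiii) [resident AND income_below_cap -> age_verified]. ⇒ new: age_verified.
[4] (vii) [age_verified -> has_valid_id]. ⇒ new: has_valid_id.
[5] (x) [has_valid_id AND case_approved -> household_head]. ⇒ new: household_head.
Closure: {adult_resident, age_verified, case_approved, cond_6, eligible_subsidy, eligible_tier1, enrolled_program, exempt_fee, has_dependent, has_valid_id, household_head, identity_verified, income_below_cap, means_tested, over_18, priority_flag, renewal_due, resident} — 18 facts.

18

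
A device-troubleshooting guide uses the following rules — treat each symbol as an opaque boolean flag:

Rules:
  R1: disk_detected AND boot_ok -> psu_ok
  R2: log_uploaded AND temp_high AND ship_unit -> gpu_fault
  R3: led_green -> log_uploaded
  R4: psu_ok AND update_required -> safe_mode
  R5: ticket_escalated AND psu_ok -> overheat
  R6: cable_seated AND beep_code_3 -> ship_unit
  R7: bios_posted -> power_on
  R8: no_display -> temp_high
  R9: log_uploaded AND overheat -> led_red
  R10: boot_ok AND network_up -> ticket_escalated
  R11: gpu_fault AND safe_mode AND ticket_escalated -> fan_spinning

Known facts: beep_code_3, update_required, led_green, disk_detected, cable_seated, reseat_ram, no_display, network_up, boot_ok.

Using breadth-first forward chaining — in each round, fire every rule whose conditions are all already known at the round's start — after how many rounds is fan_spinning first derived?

Round 1: R1 [disk_detected AND boot_ok -> psu_ok]; R3 [led_green -> log_uploaded]; R6 [cable_seated AND beep_code_3 -> ship_unit]; R8 [no_display -> temp_high]; R10 [boot_ok AND network_up -> ticket_escalated]. New: psu_ok, log_uploaded, ship_unit, temp_high, ticket_escalated.
Round 2: R2 [log_uploaded AND temp_high AND ship_unit -> gpu_fault]; R4 [psu_ok AND update_required -> safe_mode]; R5 [ticket_escalated AND psu_ok -> overheat]. New: gpu_fault, safe_mode, overheat.
Round 3: R9 [log_uploaded AND overheat -> led_red]; R11 [gpu_fault AND safe_mode AND ticket_escalated -> fan_spinning]. New: led_red, fan_spinning.
fan_spinning first appears in round 3.

3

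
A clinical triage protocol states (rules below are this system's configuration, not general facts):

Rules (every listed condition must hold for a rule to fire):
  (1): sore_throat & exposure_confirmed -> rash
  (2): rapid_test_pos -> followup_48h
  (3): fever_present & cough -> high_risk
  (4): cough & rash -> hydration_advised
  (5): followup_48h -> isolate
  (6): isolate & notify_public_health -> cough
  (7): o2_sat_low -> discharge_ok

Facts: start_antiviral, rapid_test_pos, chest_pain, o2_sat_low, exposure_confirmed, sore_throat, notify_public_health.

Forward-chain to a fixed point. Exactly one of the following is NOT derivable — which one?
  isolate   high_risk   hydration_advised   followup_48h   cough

[1] (1) [sore_throat & exposure_confirmed -> rash]; (2) [rapid_test_pos -> followup_48h]; (7) [o2_sat_low -> discharge_ok]. ⇒ new: rash, followup_48h, discharge_ok.
[2] (5) [followup_48h -> isolate]. ⇒ new: isolate.
[3] (6) [isolate & notify_public_health -> cough]. ⇒ new: cough.
[4] (4) [cough & rash -> hydration_advised]. ⇒ new: hydration_advised.
Derived: isolate (round 2), hydration_advised (round 4), cough (round 3), followup_48h (round 1). high_risk never appears in any round.

high_risk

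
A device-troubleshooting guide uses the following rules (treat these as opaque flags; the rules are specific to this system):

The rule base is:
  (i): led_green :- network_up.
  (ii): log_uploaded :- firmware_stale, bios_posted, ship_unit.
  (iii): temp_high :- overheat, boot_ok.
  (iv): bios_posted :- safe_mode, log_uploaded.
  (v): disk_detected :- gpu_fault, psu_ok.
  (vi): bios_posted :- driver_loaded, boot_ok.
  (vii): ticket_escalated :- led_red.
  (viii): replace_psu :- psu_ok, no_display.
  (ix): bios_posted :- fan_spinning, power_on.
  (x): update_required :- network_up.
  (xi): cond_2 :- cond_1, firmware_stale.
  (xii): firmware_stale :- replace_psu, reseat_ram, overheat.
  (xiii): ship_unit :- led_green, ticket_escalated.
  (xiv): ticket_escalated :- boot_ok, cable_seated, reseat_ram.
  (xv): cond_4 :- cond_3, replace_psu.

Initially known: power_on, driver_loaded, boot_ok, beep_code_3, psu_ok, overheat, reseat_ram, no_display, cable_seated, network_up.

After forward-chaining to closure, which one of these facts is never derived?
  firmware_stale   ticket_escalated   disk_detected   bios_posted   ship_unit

disk_detected

Round 1 — (i), (iii), (vi), (viii), (x), (xiv), derive led_green, temp_high, bios_posted, replace_psu, update_required, ticket_escalated.
Round 2 — (xii), (xiii), derive firmware_stale, ship_unit.
Round 3 — (ii), derive log_uploaded.
Derived: ship_unit (round 2), firmware_stale (round 2), ticket_escalated (round 1), bios_posted (round 1). disk_detected never appears in any round.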